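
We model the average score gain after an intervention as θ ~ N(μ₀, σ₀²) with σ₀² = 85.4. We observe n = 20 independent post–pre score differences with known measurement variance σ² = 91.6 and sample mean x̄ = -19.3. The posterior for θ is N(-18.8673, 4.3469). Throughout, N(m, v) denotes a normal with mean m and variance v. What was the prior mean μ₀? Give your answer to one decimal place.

The posterior mean is a precision-weighted average: μ_n = (τ₀μ₀ + τ_data·x̄)/(τ₀+τ_data), with τ₀=1/σ₀² and τ_data=n/σ².
Here τ₀ = 1/85.4 = 0.011710 and τ_data = 20/91.6 = 0.218341, so τ_n = 0.230051.
Rearranging for μ₀: μ₀ = (μ_n·τ_n − τ_data·x̄)/τ₀ = (-18.8673·0.230051 − 0.218341·-19.3) / 0.011710 = -0.126460/0.011710 ≈ -10.8.

μ₀ = -10.8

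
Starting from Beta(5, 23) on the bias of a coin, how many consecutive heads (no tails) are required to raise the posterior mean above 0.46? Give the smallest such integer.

k = 15

After k heads and 0 tails the posterior is Beta(5+k, 23), with mean (5+k)/(5+23+k).
Set (5+k)/(28+k) > 0.46 and solve: k > (0.46·28 − 5)/(1 − 0.46) = 14.593.
The smallest integer exceeding 14.593 is 15.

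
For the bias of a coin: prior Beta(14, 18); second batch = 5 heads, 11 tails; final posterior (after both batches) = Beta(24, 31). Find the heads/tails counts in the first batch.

5 heads and 2 tails

Sequential conjugate updates are equivalent to a single update on the pooled data, so total successes = posterior α − prior α and total failures = posterior β − prior β.
Total across both batches: 24−14=10 heads, 31−18=13 tails.
Subtract the second batch: 10−5=5 heads and 13−11=2 tails.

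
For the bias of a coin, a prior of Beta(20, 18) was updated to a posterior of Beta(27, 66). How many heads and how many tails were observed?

Under Beta–binomial conjugacy the posterior parameters are (α+s, β+f).
Match parameters: s=27−20=7, f=66−18=48.

7 heads and 48 tails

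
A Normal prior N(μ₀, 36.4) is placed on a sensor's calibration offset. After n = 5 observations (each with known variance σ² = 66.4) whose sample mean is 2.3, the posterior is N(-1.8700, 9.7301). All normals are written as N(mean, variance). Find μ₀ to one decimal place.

μ₀ = -13.3

With known observation variance, the Normal–Normal posterior has precision τ_n = τ₀ + n/σ² and mean μ_n = (τ₀μ₀ + (n/σ²)x̄)/τ_n.
Here τ₀ = 1/36.4 = 0.027473 and τ_data = 5/66.4 = 0.075301, so τ_n = 0.102774.
Rearranging for μ₀: μ₀ = (μ_n·τ_n − τ_data·x̄)/τ₀ = (-1.8700·0.102774 − 0.075301·2.3) / 0.027473 = -0.365380/0.027473 ≈ -13.3.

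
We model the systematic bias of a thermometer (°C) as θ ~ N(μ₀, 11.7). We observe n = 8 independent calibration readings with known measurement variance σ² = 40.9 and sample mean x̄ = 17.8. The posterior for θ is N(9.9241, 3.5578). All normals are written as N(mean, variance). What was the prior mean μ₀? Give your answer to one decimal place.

The posterior mean is a precision-weighted average: μ_n = (τ₀μ₀ + τ_data·x̄)/(τ₀+τ_data), with τ₀=1/σ₀² and τ_data=n/σ².
Here τ₀ = 1/11.7 = 0.085470 and τ_data = 8/40.9 = 0.195599, so τ_n = 0.281069.
Rearranging for μ₀: μ₀ = (μ_n·τ_n − τ_data·x̄)/τ₀ = (9.9241·0.281069 − 0.195599·17.8) / 0.085470 = -0.692305/0.085470 ≈ -8.1.

μ₀ = -8.1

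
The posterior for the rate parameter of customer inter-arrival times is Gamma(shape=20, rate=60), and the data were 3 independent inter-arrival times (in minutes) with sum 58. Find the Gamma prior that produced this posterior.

Gamma–exponential conjugacy: posterior shape = α + n, posterior rate = β + Σtᵢ.
So α = 20 − 3 = 17 and β = 60 − 58 = 2.

Gamma(shape=17, rate=2)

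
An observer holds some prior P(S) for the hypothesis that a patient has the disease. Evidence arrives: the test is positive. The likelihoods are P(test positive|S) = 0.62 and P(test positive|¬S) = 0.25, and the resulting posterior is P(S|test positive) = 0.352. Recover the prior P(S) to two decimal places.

P(S) = 0.18

In odds form, posterior odds = prior odds × likelihood ratio, so prior odds = posterior odds ÷ LR.
Posterior odds = 0.352/(1−0.352) = 0.5432. LR = 0.62/0.25 = 2.4800.
Prior odds = 0.5432/2.4800 = 0.2190, so P(S) = 0.2190/(1+0.2190) ≈ 0.18.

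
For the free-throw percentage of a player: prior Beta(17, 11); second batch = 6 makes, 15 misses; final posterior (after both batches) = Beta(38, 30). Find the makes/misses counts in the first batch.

Because Beta–binomial updating is additive in the counts, the combined data contributed (α_post−α_prior, β_post−β_prior) successes and failures.
Total across both batches: 38−17=21 makes, 30−11=19 misses.
Subtract the second batch: 21−6=15 makes and 19−15=4 misses.

15 makes and 4 misses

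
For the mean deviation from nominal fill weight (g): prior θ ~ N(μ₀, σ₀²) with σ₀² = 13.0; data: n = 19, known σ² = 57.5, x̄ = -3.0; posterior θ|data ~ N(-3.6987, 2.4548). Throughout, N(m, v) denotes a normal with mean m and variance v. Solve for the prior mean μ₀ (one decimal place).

μ₀ = -6.7

The posterior mean is a precision-weighted average: μ_n = (τ₀μ₀ + τ_data·x̄)/(τ₀+τ_data), with τ₀=1/σ₀² and τ_data=n/σ².
Here τ₀ = 1/13.0 = 0.076923 and τ_data = 19/57.5 = 0.330435, so τ_n = 0.407358.
Rearranging for μ₀: μ₀ = (μ_n·τ_n − τ_data·x̄)/τ₀ = (-3.6987·0.407358 − 0.330435·-3.0) / 0.076923 = -0.515390/0.076923 ≈ -6.7.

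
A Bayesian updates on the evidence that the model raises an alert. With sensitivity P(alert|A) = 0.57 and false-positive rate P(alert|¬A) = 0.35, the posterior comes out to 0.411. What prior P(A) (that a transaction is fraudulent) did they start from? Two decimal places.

Bayes' rule in odds form gives O(A|E) = O(A)·[P(E|A)/P(E|¬A)], hence O(A) = O(A|E)/LR.
Posterior odds = 0.411/(1−0.411) = 0.6978. LR = 0.57/0.35 = 1.6286.
Prior odds = 0.6978/1.6286 = 0.4285, so P(A) = 0.4285/(1+0.4285) ≈ 0.30.

P(A) = 0.30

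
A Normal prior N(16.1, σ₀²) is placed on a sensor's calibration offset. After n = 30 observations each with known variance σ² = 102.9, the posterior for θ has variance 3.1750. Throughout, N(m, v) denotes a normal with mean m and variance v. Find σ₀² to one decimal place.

For the Normal–Normal model with known σ², precisions add: τ_n = τ₀ + n/σ².
So 1/σ₀² = 1/3.1750 − 30/102.9 = 0.314961 − 0.291545 = 0.023416.
Hence σ₀² = 1/0.023416 ≈ 42.7.

σ₀² = 42.7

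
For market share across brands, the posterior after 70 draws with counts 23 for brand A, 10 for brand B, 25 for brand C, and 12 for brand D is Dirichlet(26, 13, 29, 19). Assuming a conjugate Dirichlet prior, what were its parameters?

For a Dirichlet(α) prior with multinomial counts c, the posterior is Dirichlet(α + c) componentwise.
Subtract each count from the matching posterior parameter: 26−23=3, 13−10=3, 29−25=4, 19−12=7.

Dirichlet(3, 3, 4, 7)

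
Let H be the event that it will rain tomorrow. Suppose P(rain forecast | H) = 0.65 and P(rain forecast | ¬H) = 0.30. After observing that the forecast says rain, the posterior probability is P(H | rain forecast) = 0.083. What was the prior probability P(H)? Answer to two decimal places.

P(H) = 0.04

Bayes' rule in odds form gives O(H|E) = O(H)·[P(E|H)/P(E|¬H)], hence O(H) = O(H|E)/LR.
Posterior odds = 0.083/(1−0.083) = 0.0905. LR = 0.65/0.30 = 2.1667.
Prior odds = 0.0905/2.1667 = 0.0418, so P(H) = 0.0418/(1+0.0418) ≈ 0.04.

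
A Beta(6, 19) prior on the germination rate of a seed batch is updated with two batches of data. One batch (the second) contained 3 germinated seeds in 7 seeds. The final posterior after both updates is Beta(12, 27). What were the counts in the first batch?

3 germinated seeds and 4 non-germinating seeds

Sequential conjugate updates are equivalent to a single update on the pooled data, so total successes = posterior α − prior α and total failures = posterior β − prior β.
Total across both batches: 12−6=6 germinated seeds, 27−19=8 non-germinating seeds.
Subtract the second batch: 6−3=3 germinated seeds and 8−4=4 non-germinating seeds.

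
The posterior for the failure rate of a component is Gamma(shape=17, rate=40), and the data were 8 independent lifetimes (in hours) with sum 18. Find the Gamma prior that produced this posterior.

Gamma(shape=9, rate=22)

Gamma–exponential conjugacy: posterior shape = α + n, posterior rate = β + Σtᵢ.
So α = 17 − 8 = 9 and β = 40 − 18 = 22.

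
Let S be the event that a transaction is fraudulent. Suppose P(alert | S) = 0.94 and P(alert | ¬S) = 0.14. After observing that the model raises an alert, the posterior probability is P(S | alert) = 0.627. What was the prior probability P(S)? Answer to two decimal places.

In odds form, posterior odds = prior odds × likelihood ratio, so prior odds = posterior odds ÷ LR.
Posterior odds = 0.627/(1−0.627) = 1.6810. LR = 0.94/0.14 = 6.7143.
Prior odds = 1.6810/6.7143 = 0.2504, so P(S) = 0.2504/(1+0.2504) ≈ 0.20.

P(S) = 0.20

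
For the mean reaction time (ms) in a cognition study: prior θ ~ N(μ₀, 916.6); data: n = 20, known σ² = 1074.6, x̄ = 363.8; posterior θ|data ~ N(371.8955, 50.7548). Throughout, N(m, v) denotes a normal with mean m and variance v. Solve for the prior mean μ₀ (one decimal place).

μ₀ = 510.0

With known observation variance, the Normal–Normal posterior has precision τ_n = τ₀ + n/σ² and mean μ_n = (τ₀μ₀ + (n/σ²)x̄)/τ_n.
Here τ₀ = 1/916.6 = 0.001091 and τ_data = 20/1074.6 = 0.018612, so τ_n = 0.019703.
Rearranging for μ₀: μ₀ = (μ_n·τ_n − τ_data·x̄)/τ₀ = (371.8955·0.019703 − 0.018612·363.8) / 0.001091 = 0.556411/0.001091 ≈ 510.0.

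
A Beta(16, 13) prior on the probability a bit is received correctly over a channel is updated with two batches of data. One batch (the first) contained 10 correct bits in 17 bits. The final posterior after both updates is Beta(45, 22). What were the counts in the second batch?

19 correct bits and 2 errors

Sequential conjugate updates are equivalent to a single update on the pooled data, so total successes = posterior α − prior α and total failures = posterior β − prior β.
Total across both batches: 45−16=29 correct bits, 22−13=9 errors.
Subtract the first batch: 29−10=19 correct bits and 9−7=2 errors.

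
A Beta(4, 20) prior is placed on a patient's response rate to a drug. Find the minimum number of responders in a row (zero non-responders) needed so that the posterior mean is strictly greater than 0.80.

k = 77

After k responders and 0 non-responders the posterior is Beta(4+k, 20), with mean (4+k)/(4+20+k).
Set (4+k)/(24+k) > 0.80 and solve: k > (0.80·24 − 4)/(1 − 0.80) = 76.000.
The smallest integer exceeding 76.000 is 77.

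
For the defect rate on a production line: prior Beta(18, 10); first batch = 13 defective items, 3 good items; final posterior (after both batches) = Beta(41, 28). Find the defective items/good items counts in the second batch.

10 defective items and 15 good items

Sequential conjugate updates are equivalent to a single update on the pooled data, so total successes = posterior α − prior α and total failures = posterior β − prior β.
Total across both batches: 41−18=23 defective items, 28−10=18 good items.
Subtract the first batch: 23−13=10 defective items and 18−3=15 good items.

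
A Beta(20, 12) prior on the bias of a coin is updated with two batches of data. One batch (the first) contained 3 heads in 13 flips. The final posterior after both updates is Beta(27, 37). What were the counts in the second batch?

4 heads and 15 tails

Because Beta–binomial updating is additive in the counts, the combined data contributed (α_post−α_prior, β_post−β_prior) successes and failures.
Total across both batches: 27−20=7 heads, 37−12=25 tails.
Subtract the first batch: 7−3=4 heads and 25−10=15 tails.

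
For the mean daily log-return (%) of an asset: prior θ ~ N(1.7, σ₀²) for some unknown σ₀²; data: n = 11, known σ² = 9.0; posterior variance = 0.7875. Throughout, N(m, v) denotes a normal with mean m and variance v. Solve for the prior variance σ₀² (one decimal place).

σ₀² = 21.0

For the Normal–Normal model with known σ², precisions add: τ_n = τ₀ + n/σ².
So 1/σ₀² = 1/0.7875 − 11/9.0 = 1.269841 − 1.222222 = 0.047619.
Hence σ₀² = 1/0.047619 ≈ 21.0.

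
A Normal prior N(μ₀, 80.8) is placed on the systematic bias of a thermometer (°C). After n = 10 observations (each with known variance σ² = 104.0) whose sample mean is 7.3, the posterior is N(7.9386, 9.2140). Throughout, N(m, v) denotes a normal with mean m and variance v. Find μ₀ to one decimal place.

With known observation variance, the Normal–Normal posterior has precision τ_n = τ₀ + n/σ² and mean μ_n = (τ₀μ₀ + (n/σ²)x̄)/τ_n.
Here τ₀ = 1/80.8 = 0.012376 and τ_data = 10/104.0 = 0.096154, so τ_n = 0.108530.
Rearranging for μ₀: μ₀ = (μ_n·τ_n − τ_data·x̄)/τ₀ = (7.9386·0.108530 − 0.096154·7.3) / 0.012376 = 0.159652/0.012376 ≈ 12.9.

μ₀ = 12.9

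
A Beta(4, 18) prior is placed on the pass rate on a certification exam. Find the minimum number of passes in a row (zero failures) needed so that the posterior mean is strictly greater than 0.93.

After k passes and 0 failures the posterior is Beta(4+k, 18), with mean (4+k)/(4+18+k).
Set (4+k)/(22+k) > 0.93 and solve: k > (0.93·22 − 4)/(1 − 0.93) = 235.143.
The smallest integer exceeding 235.143 is 236, and checking k=236: (240)/(258) = 0.9302 > 0.93.

k = 236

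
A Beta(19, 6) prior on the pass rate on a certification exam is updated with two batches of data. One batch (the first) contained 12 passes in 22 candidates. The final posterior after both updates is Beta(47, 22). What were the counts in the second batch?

Sequential conjugate updates are equivalent to a single update on the pooled data, so total successes = posterior α − prior α and total failures = posterior β − prior β.
Total across both batches: 47−19=28 passes, 22−6=16 failures.
Subtract the first batch: 28−12=16 passes and 16−10=6 failures.

16 passes and 6 failures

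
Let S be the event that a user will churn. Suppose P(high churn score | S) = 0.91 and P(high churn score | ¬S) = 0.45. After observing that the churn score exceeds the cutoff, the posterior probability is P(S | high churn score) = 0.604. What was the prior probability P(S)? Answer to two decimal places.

In odds form, posterior odds = prior odds × likelihood ratio, so prior odds = posterior odds ÷ LR.
Posterior odds = 0.604/(1−0.604) = 1.5253. LR = 0.91/0.45 = 2.0222.
Prior odds = 1.5253/2.0222 = 0.7543, so P(S) = 0.7543/(1+0.7543) ≈ 0.43.

P(S) = 0.43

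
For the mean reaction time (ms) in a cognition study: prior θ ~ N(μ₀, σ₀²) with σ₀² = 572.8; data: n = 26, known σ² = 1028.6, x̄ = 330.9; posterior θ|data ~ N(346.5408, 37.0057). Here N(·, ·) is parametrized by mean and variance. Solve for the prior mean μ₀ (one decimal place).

μ₀ = 573.0

With known observation variance, the Normal–Normal posterior has precision τ_n = τ₀ + n/σ² and mean μ_n = (τ₀μ₀ + (n/σ²)x̄)/τ_n.
Here τ₀ = 1/572.8 = 0.001746 and τ_data = 26/1028.6 = 0.025277, so τ_n = 0.027023.
Rearranging for μ₀: μ₀ = (μ_n·τ_n − τ_data·x̄)/τ₀ = (346.5408·0.027023 − 0.025277·330.9) / 0.001746 = 1.000413/0.001746 ≈ 573.0.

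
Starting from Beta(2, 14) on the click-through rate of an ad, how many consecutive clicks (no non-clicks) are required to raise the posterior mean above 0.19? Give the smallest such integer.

After k clicks and 0 non-clicks the posterior is Beta(2+k, 14), with mean (2+k)/(2+14+k).
Set (2+k)/(16+k) > 0.19 and solve: k > (0.19·16 − 2)/(1 − 0.19) = 1.284.
The smallest integer exceeding 1.284 is 2.

k = 2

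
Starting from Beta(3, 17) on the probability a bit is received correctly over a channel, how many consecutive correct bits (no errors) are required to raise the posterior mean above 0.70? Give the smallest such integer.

After k correct bits and 0 errors the posterior is Beta(3+k, 17), with mean (3+k)/(3+17+k).
Set (3+k)/(20+k) > 0.70 and solve: k > (0.70·20 − 3)/(1 − 0.70) = 36.667.
The smallest integer exceeding 36.667 is 37, and checking k=37: (40)/(57) = 0.7018 > 0.70.

k = 37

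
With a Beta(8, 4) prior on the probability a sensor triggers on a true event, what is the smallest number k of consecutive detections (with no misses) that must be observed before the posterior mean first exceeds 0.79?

k = 8

After k detections and 0 misses the posterior is Beta(8+k, 4), with mean (8+k)/(8+4+k).
Set (8+k)/(12+k) > 0.79 and solve: k > (0.79·12 − 8)/(1 − 0.79) = 7.048.
The smallest integer exceeding 7.048 is 8.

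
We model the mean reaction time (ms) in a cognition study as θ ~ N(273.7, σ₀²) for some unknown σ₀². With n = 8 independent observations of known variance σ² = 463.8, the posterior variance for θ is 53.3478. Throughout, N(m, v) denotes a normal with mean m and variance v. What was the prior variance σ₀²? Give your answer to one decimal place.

Posterior precision equals prior precision plus data precision: 1/σ_n² = 1/σ₀² + n/σ².
So 1/σ₀² = 1/53.3478 − 8/463.8 = 0.018745 − 0.017249 = 0.001496.
Hence σ₀² = 1/0.001496 ≈ 668.4.

σ₀² = 668.4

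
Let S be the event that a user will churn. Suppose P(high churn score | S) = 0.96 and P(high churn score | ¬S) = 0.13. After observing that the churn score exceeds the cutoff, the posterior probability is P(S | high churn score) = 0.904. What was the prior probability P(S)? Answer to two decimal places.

P(S) = 0.56

In odds form, posterior odds = prior odds × likelihood ratio, so prior odds = posterior odds ÷ LR.
Posterior odds = 0.904/(1−0.904) = 9.4167. LR = 0.96/0.13 = 7.3846.
Prior odds = 9.4167/7.3846 = 1.2752, so P(S) = 1.2752/(1+1.2752) ≈ 0.56.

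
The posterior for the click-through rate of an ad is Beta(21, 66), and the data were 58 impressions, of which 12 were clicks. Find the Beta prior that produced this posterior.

Beta is conjugate to the binomial likelihood: posterior = Beta(a+s, b+f).
Subtract the data counts: 21−12=9, 66−46=20.

Beta(9, 20)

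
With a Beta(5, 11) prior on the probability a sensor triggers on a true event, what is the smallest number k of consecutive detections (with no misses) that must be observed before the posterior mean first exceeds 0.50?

After k detections and 0 misses the posterior is Beta(5+k, 11), with mean (5+k)/(5+11+k).
Set (5+k)/(16+k) > 0.50 and solve: k > (0.50·16 − 5)/(1 − 0.50) = 6.000.
The smallest integer exceeding 6.000 is 7, and checking k=7: (12)/(23) = 0.5217 > 0.50.

k = 7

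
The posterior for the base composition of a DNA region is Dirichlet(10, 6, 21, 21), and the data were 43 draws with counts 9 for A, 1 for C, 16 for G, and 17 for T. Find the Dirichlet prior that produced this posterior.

For a Dirichlet(α) prior with multinomial counts c, the posterior is Dirichlet(α + c) componentwise.
Subtract each count from the matching posterior parameter: 10−9=1, 6−1=5, 21−16=5, 21−17=4.

Dirichlet(1, 5, 5, 4)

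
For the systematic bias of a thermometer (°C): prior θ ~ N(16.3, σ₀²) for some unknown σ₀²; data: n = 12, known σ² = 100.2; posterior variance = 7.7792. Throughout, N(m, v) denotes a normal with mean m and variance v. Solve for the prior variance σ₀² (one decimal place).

Posterior precision equals prior precision plus data precision: 1/σ_n² = 1/σ₀² + n/σ².
So 1/σ₀² = 1/7.7792 − 12/100.2 = 0.128548 − 0.119760 = 0.008788.
Hence σ₀² = 1/0.008788 ≈ 113.8.

σ₀² = 113.8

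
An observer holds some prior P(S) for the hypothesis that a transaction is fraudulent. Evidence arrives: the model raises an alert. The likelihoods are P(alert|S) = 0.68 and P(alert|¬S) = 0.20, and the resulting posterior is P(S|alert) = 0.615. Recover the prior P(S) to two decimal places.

P(S) = 0.32

Bayes' rule in odds form gives O(S|E) = O(S)·[P(E|S)/P(E|¬S)], hence O(S) = O(S|E)/LR.
Posterior odds = 0.615/(1−0.615) = 1.5974. LR = 0.68/0.20 = 3.4000.
Prior odds = 1.5974/3.4000 = 0.4698, so P(S) = 0.4698/(1+0.4698) ≈ 0.32.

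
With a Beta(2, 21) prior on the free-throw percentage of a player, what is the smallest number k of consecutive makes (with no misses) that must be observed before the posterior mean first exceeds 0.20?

k = 4

After k makes and 0 misses the posterior is Beta(2+k, 21), with mean (2+k)/(2+21+k).
Set (2+k)/(23+k) > 0.20 and solve: k > (0.20·23 − 2)/(1 − 0.20) = 3.250.
The smallest integer exceeding 3.250 is 4.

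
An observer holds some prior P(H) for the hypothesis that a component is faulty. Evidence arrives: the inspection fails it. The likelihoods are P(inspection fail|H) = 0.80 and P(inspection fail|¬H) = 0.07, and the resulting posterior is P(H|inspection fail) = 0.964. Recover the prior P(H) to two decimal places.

In odds form, posterior odds = prior odds × likelihood ratio, so prior odds = posterior odds ÷ LR.
Posterior odds = 0.964/(1−0.964) = 26.7778. LR = 0.80/0.07 = 11.4286.
Prior odds = 26.7778/11.4286 = 2.3431, so P(H) = 2.3431/(1+2.3431) ≈ 0.70.

P(H) = 0.70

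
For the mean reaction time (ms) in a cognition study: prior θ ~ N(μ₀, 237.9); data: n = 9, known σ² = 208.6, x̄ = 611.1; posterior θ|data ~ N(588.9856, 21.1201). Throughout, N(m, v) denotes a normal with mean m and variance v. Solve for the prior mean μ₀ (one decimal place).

μ₀ = 362.0

With known observation variance, the Normal–Normal posterior has precision τ_n = τ₀ + n/σ² and mean μ_n = (τ₀μ₀ + (n/σ²)x̄)/τ_n.
Here τ₀ = 1/237.9 = 0.004203 and τ_data = 9/208.6 = 0.043145, so τ_n = 0.047348.
Rearranging for μ₀: μ₀ = (μ_n·τ_n − τ_data·x̄)/τ₀ = (588.9856·0.047348 − 0.043145·611.1) / 0.004203 = 1.521381/0.004203 ≈ 362.0.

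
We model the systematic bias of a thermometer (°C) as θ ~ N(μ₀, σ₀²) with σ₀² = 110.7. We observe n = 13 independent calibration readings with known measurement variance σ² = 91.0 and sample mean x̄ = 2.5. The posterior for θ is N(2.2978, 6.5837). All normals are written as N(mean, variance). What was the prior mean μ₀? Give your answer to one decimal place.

μ₀ = -0.9

With known observation variance, the Normal–Normal posterior has precision τ_n = τ₀ + n/σ² and mean μ_n = (τ₀μ₀ + (n/σ²)x̄)/τ_n.
Here τ₀ = 1/110.7 = 0.009033 and τ_data = 13/91.0 = 0.142857, so τ_n = 0.151890.
Rearranging for μ₀: μ₀ = (μ_n·τ_n − τ_data·x̄)/τ₀ = (2.2978·0.151890 − 0.142857·2.5) / 0.009033 = -0.008130/0.009033 ≈ -0.9.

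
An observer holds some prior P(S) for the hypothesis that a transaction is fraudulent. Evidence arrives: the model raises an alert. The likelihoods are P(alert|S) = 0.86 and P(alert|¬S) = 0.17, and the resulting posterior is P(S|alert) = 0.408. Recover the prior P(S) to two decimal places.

P(S) = 0.12

Bayes' rule in odds form gives O(S|E) = O(S)·[P(E|S)/P(E|¬S)], hence O(S) = O(S|E)/LR.
Posterior odds = 0.408/(1−0.408) = 0.6892. LR = 0.86/0.17 = 5.0588.
Prior odds = 0.6892/5.0588 = 0.1362, so P(S) = 0.1362/(1+0.1362) ≈ 0.12.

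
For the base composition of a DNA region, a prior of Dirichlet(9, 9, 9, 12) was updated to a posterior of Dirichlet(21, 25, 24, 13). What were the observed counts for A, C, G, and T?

For a Dirichlet(α) prior with multinomial counts c, the posterior is Dirichlet(α + c) componentwise.
Counts are posterior − prior componentwise: 21−9=12, 25−9=16, 24−9=15, 13−12=1.

counts (12, 16, 15, 1)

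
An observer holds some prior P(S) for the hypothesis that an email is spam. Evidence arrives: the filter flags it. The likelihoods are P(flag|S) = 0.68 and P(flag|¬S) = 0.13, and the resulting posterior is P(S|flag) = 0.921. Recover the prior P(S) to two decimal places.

In odds form, posterior odds = prior odds × likelihood ratio, so prior odds = posterior odds ÷ LR.
Posterior odds = 0.921/(1−0.921) = 11.6582. LR = 0.68/0.13 = 5.2308.
Prior odds = 11.6582/5.2308 = 2.2288, so P(S) = 2.2288/(1+2.2288) ≈ 0.69.

P(S) = 0.69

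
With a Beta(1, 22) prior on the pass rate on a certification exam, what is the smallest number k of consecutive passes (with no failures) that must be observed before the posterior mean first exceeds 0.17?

After k passes and 0 failures the posterior is Beta(1+k, 22), with mean (1+k)/(1+22+k).
Set (1+k)/(23+k) > 0.17 and solve: k > (0.17·23 − 1)/(1 − 0.17) = 3.506.
The smallest integer exceeding 3.506 is 4, and checking k=4: (5)/(27) = 0.1852 > 0.17.

k = 4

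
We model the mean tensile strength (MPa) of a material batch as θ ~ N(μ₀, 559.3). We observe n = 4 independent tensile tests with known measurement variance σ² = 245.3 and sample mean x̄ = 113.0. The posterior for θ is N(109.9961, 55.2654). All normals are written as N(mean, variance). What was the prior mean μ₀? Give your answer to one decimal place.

The posterior mean is a precision-weighted average: μ_n = (τ₀μ₀ + τ_data·x̄)/(τ₀+τ_data), with τ₀=1/σ₀² and τ_data=n/σ².
Here τ₀ = 1/559.3 = 0.001788 and τ_data = 4/245.3 = 0.016307, so τ_n = 0.018095.
Rearranging for μ₀: μ₀ = (μ_n·τ_n − τ_data·x̄)/τ₀ = (109.9961·0.018095 − 0.016307·113.0) / 0.001788 = 0.147688/0.001788 ≈ 82.6.

μ₀ = 82.6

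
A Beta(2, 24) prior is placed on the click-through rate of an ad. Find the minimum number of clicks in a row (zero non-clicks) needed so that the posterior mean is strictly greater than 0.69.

k = 52

After k clicks and 0 non-clicks the posterior is Beta(2+k, 24), with mean (2+k)/(2+24+k).
Set (2+k)/(26+k) > 0.69 and solve: k > (0.69·26 − 2)/(1 − 0.69) = 51.419.
The smallest integer exceeding 51.419 is 52, and checking k=52: (54)/(78) = 0.6923 > 0.69.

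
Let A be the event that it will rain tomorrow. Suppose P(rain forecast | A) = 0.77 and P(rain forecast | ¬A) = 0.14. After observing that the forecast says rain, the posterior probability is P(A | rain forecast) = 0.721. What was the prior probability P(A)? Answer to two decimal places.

P(A) = 0.32

In odds form, posterior odds = prior odds × likelihood ratio, so prior odds = posterior odds ÷ LR.
Posterior odds = 0.721/(1−0.721) = 2.5842. LR = 0.77/0.14 = 5.5000.
Prior odds = 2.5842/5.5000 = 0.4699, so P(A) = 0.4699/(1+0.4699) ≈ 0.32.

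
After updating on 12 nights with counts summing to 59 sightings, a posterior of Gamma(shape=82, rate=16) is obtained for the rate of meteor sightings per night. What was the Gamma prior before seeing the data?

Gamma(shape=23, rate=4)

Gamma–Poisson conjugacy: posterior shape = α + Σxᵢ, posterior rate = β + n.
So α = 82 − 59 = 23 and β = 16 − 12 = 4.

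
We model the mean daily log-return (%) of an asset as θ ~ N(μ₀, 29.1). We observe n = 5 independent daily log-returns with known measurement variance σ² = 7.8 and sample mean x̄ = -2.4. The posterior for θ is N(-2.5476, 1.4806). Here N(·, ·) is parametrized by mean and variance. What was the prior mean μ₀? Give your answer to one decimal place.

The posterior mean is a precision-weighted average: μ_n = (τ₀μ₀ + τ_data·x̄)/(τ₀+τ_data), with τ₀=1/σ₀² and τ_data=n/σ².
Here τ₀ = 1/29.1 = 0.034364 and τ_data = 5/7.8 = 0.641026, so τ_n = 0.675390.
Rearranging for μ₀: μ₀ = (μ_n·τ_n − τ_data·x̄)/τ₀ = (-2.5476·0.675390 − 0.641026·-2.4) / 0.034364 = -0.182161/0.034364 ≈ -5.3.

μ₀ = -5.3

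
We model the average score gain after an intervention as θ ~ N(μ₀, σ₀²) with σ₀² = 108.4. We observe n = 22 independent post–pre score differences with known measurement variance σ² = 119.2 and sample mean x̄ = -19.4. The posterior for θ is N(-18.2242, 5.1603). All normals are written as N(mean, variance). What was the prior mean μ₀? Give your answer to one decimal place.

With known observation variance, the Normal–Normal posterior has precision τ_n = τ₀ + n/σ² and mean μ_n = (τ₀μ₀ + (n/σ²)x̄)/τ_n.
Here τ₀ = 1/108.4 = 0.009225 and τ_data = 22/119.2 = 0.184564, so τ_n = 0.193789.
Rearranging for μ₀: μ₀ = (μ_n·τ_n − τ_data·x̄)/τ₀ = (-18.2242·0.193789 − 0.184564·-19.4) / 0.009225 = 0.048892/0.009225 ≈ 5.3.

μ₀ = 5.3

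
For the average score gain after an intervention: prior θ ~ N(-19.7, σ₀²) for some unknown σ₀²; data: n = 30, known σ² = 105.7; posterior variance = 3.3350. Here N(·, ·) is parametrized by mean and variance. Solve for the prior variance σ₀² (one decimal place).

Posterior precision equals prior precision plus data precision: 1/σ_n² = 1/σ₀² + n/σ².
So 1/σ₀² = 1/3.3350 − 30/105.7 = 0.299850 − 0.283822 = 0.016028.
Hence σ₀² = 1/0.016028 ≈ 62.4.

σ₀² = 62.4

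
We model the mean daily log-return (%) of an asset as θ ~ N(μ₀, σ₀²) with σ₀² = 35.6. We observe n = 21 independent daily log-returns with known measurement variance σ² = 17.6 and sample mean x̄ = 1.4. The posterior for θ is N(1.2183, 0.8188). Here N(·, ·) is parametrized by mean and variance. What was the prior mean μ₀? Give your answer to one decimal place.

With known observation variance, the Normal–Normal posterior has precision τ_n = τ₀ + n/σ² and mean μ_n = (τ₀μ₀ + (n/σ²)x̄)/τ_n.
Here τ₀ = 1/35.6 = 0.028090 and τ_data = 21/17.6 = 1.193182, so τ_n = 1.221272.
Rearranging for μ₀: μ₀ = (μ_n·τ_n − τ_data·x̄)/τ₀ = (1.2183·1.221272 − 1.193182·1.4) / 0.028090 = -0.182579/0.028090 ≈ -6.5.

μ₀ = -6.5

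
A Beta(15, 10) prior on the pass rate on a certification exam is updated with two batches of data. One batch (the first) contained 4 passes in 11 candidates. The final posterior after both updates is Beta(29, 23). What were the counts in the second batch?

10 passes and 6 failures

Because Beta–binomial updating is additive in the counts, the combined data contributed (α_post−α_prior, β_post−β_prior) successes and failures.
Total across both batches: 29−15=14 passes, 23−10=13 failures.
Subtract the first batch: 14−4=10 passes and 13−7=6 failures.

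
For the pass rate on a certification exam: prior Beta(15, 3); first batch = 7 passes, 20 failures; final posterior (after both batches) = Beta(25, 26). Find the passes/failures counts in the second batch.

3 passes and 3 failures

Because Beta–binomial updating is additive in the counts, the combined data contributed (α_post−α_prior, β_post−β_prior) successes and failures.
Total across both batches: 25−15=10 passes, 26−3=23 failures.
Subtract the first batch: 10−7=3 passes and 23−20=3 failures.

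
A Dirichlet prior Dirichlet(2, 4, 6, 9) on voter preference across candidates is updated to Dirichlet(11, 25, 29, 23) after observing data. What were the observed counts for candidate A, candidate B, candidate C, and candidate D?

counts (9, 21, 23, 14)

For a Dirichlet(α) prior with multinomial counts c, the posterior is Dirichlet(α + c) componentwise.
Counts are posterior − prior componentwise: 11−2=9, 25−4=21, 29−6=23, 23−9=14.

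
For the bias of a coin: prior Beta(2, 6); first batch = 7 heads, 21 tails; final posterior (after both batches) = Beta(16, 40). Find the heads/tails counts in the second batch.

7 heads and 13 tails

Because Beta–binomial updating is additive in the counts, the combined data contributed (α_post−α_prior, β_post−β_prior) successes and failures.
Total across both batches: 16−2=14 heads, 40−6=34 tails.
Subtract the first batch: 14−7=7 heads and 34−21=13 tails.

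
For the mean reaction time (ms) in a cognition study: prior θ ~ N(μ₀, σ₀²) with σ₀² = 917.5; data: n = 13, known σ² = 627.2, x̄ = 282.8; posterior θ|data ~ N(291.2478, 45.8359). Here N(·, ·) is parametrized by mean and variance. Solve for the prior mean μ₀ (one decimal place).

With known observation variance, the Normal–Normal posterior has precision τ_n = τ₀ + n/σ² and mean μ_n = (τ₀μ₀ + (n/σ²)x̄)/τ_n.
Here τ₀ = 1/917.5 = 0.001090 and τ_data = 13/627.2 = 0.020727, so τ_n = 0.021817.
Rearranging for μ₀: μ₀ = (μ_n·τ_n − τ_data·x̄)/τ₀ = (291.2478·0.021817 − 0.020727·282.8) / 0.001090 = 0.492558/0.001090 ≈ 451.9.

μ₀ = 451.9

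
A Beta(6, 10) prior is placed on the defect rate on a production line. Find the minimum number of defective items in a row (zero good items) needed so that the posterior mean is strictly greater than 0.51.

k = 5

After k defective items and 0 good items the posterior is Beta(6+k, 10), with mean (6+k)/(6+10+k).
Set (6+k)/(16+k) > 0.51 and solve: k > (0.51·16 − 6)/(1 − 0.51) = 4.408.
The smallest integer exceeding 4.408 is 5, and checking k=5: (11)/(21) = 0.5238 > 0.51.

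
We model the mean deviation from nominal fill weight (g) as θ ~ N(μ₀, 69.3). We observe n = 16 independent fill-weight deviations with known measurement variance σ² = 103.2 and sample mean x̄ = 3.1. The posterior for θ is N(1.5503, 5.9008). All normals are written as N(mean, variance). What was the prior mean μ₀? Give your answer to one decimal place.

With known observation variance, the Normal–Normal posterior has precision τ_n = τ₀ + n/σ² and mean μ_n = (τ₀μ₀ + (n/σ²)x̄)/τ_n.
Here τ₀ = 1/69.3 = 0.014430 and τ_data = 16/103.2 = 0.155039, so τ_n = 0.169469.
Rearranging for μ₀: μ₀ = (μ_n·τ_n − τ_data·x̄)/τ₀ = (1.5503·0.169469 − 0.155039·3.1) / 0.014430 = -0.217893/0.014430 ≈ -15.1.

μ₀ = -15.1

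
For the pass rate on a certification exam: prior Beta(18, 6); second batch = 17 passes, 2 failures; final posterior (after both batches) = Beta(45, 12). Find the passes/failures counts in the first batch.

Because Beta–binomial updating is additive in the counts, the combined data contributed (α_post−α_prior, β_post−β_prior) successes and failures.
Total across both batches: 45−18=27 passes, 12−6=6 failures.
Subtract the second batch: 27−17=10 passes and 6−2=4 failures.

10 passes and 4 failures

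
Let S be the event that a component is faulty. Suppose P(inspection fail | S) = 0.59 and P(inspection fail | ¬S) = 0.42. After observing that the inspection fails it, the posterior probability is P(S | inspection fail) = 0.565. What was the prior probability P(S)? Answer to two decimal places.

P(S) = 0.48

In odds form, posterior odds = prior odds × likelihood ratio, so prior odds = posterior odds ÷ LR.
Posterior odds = 0.565/(1−0.565) = 1.2989. LR = 0.59/0.42 = 1.4048.
Prior odds = 1.2989/1.4048 = 0.9246, so P(S) = 0.9246/(1+0.9246) ≈ 0.48.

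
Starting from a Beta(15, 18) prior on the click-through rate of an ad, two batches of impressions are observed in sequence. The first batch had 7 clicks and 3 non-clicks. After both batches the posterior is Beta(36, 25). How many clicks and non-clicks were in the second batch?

14 clicks and 4 non-clicks

Because Beta–binomial updating is additive in the counts, the combined data contributed (α_post−α_prior, β_post−β_prior) successes and failures.
Total across both batches: 36−15=21 clicks, 25−18=7 non-clicks.
Subtract the first batch: 21−7=14 clicks and 7−3=4 non-clicks.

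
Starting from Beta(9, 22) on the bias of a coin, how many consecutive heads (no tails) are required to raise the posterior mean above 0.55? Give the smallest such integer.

k = 18

After k heads and 0 tails the posterior is Beta(9+k, 22), with mean (9+k)/(9+22+k).
Set (9+k)/(31+k) > 0.55 and solve: k > (0.55·31 − 9)/(1 − 0.55) = 17.889.
The smallest integer exceeding 17.889 is 18.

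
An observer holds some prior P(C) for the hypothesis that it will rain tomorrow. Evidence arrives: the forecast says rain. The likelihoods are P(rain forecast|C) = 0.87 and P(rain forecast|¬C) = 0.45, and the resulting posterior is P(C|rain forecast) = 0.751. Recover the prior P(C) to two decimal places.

P(C) = 0.61

Bayes' rule in odds form gives O(C|E) = O(C)·[P(E|C)/P(E|¬C)], hence O(C) = O(C|E)/LR.
Posterior odds = 0.751/(1−0.751) = 3.0161. LR = 0.87/0.45 = 1.9333.
Prior odds = 3.0161/1.9333 = 1.5601, so P(C) = 1.5601/(1+1.5601) ≈ 0.61.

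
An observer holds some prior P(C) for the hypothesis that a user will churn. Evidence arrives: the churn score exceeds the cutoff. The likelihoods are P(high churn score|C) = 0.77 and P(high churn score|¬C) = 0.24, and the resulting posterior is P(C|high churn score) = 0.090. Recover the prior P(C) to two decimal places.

In odds form, posterior odds = prior odds × likelihood ratio, so prior odds = posterior odds ÷ LR.
Posterior odds = 0.090/(1−0.090) = 0.0989. LR = 0.77/0.24 = 3.2083.
Prior odds = 0.0989/3.2083 = 0.0308, so P(C) = 0.0308/(1+0.0308) ≈ 0.03.

P(C) = 0.03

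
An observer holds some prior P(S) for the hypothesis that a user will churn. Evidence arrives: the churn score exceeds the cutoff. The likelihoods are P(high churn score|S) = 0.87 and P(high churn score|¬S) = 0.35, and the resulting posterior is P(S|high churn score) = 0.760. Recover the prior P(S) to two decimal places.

Bayes' rule in odds form gives O(S|E) = O(S)·[P(E|S)/P(E|¬S)], hence O(S) = O(S|E)/LR.
Posterior odds = 0.760/(1−0.760) = 3.1667. LR = 0.87/0.35 = 2.4857.
Prior odds = 3.1667/2.4857 = 1.2740, so P(S) = 1.2740/(1+1.2740) ≈ 0.56.

P(S) = 0.56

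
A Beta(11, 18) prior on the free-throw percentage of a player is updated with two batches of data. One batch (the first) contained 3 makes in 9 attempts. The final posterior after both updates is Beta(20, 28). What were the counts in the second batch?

Because Beta–binomial updating is additive in the counts, the combined data contributed (α_post−α_prior, β_post−β_prior) successes and failures.
Total across both batches: 20−11=9 makes, 28−18=10 misses.
Subtract the first batch: 9−3=6 makes and 10−6=4 misses.

6 makes and 4 misses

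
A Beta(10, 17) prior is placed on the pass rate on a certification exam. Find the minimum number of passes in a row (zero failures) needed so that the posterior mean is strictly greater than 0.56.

k = 12

After k passes and 0 failures the posterior is Beta(10+k, 17), with mean (10+k)/(10+17+k).
Set (10+k)/(27+k) > 0.56 and solve: k > (0.56·27 − 10)/(1 − 0.56) = 11.636.
The smallest integer exceeding 11.636 is 12.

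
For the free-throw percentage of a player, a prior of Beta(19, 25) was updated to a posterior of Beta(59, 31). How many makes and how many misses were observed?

A Beta(a, b) prior with s successes and f failures in binomial data gives a Beta(a+s, b+f) posterior.
So s = 59 − 19 = 40 and f = 31 − 25 = 6.

40 makes and 6 misses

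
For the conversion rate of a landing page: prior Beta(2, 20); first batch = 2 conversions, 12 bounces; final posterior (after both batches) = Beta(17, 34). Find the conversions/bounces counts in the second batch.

13 conversions and 2 bounces

Because Beta–binomial updating is additive in the counts, the combined data contributed (α_post−α_prior, β_post−β_prior) successes and failures.
Total across both batches: 17−2=15 conversions, 34−20=14 bounces.
Subtract the first batch: 15−2=13 conversions and 14−12=2 bounces.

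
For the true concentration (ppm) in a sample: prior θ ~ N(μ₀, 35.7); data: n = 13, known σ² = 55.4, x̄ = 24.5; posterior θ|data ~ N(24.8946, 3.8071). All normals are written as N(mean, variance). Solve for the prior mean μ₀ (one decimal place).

The posterior mean is a precision-weighted average: μ_n = (τ₀μ₀ + τ_data·x̄)/(τ₀+τ_data), with τ₀=1/σ₀² and τ_data=n/σ².
Here τ₀ = 1/35.7 = 0.028011 and τ_data = 13/55.4 = 0.234657, so τ_n = 0.262668.
Rearranging for μ₀: μ₀ = (μ_n·τ_n − τ_data·x̄)/τ₀ = (24.8946·0.262668 − 0.234657·24.5) / 0.028011 = 0.789918/0.028011 ≈ 28.2.

μ₀ = 28.2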